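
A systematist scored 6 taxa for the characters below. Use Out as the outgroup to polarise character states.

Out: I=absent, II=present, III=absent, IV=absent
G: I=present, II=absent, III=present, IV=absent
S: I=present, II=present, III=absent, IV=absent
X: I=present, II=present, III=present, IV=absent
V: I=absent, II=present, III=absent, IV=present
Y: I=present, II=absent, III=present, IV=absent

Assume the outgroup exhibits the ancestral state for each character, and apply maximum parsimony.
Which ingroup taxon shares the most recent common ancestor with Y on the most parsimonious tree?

Character polarity is set by the outgroup: the derived state is whichever differs from the outgroup's state, so for II the derived state is 'absent', and for the remaining characters it is 'present'.
I: derived state 'present' in G, S, X, and Y only — synapomorphy for {G, S, X, Y}.
Only G and Y show the derived state 'absent' for II, supporting them as a clade.
III: derived state 'present' in G, X, and Y only — synapomorphy for {G, X, Y}.
IV: derived state 'present' in V only — an autapomorphy, so it tells us nothing about relationships among taxa.
Most parsimonious ingroup topology: ((((G,Y),X),S),V).
Y and G form a cherry on this tree, so they are sister taxa.

G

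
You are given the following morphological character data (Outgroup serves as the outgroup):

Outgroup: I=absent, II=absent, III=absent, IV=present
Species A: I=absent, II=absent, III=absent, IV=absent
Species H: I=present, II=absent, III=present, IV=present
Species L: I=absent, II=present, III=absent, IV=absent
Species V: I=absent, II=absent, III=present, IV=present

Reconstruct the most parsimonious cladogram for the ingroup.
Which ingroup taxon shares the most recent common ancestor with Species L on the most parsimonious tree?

Species A

Character polarity is set by the outgroup: the derived state is whichever differs from the outgroup's state, so for IV the derived state is 'absent', and for the remaining characters it is 'present'.
I (derived state 'present') is unique to Species H (autapomorphy; uninformative for grouping).
II (derived state 'present') is unique to Species L (autapomorphy; uninformative for grouping).
III: derived state 'present' in Species H and Species V only — synapomorphy for {Species H, Species V}.
Only Species A and Species L show the derived state 'absent' for IV, supporting them as a clade.
Most parsimonious ingroup topology: ((Species A,Species L),(Species H,Species V)).
Species L and Species A form a cherry on this tree, so they are sister taxa.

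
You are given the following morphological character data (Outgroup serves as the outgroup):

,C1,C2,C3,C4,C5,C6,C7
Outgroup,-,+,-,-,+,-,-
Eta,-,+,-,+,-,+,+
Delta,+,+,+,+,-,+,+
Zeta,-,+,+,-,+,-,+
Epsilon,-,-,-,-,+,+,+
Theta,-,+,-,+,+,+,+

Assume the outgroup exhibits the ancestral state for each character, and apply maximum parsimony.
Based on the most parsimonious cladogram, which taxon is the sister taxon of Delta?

Eta

Character polarity is set by the outgroup: the derived state is whichever differs from the outgroup's state, so for C2, C5 the derived state is '-', and for the remaining characters it is '+'.
C1 (derived state '+') is unique to Delta (autapomorphy; uninformative for grouping).
C2: derived state '-' in Epsilon only — an autapomorphy, so it tells us nothing about relationships among taxa.
C3 (state '+') occurs in Delta and Zeta but conflicts with the nesting implied by the other characters — most parsimoniously interpreted as homoplasy.
C4 (derived state '+') is shared by Delta, Eta, and Theta — a synapomorphy uniting that clade.
C5 (derived state '-') is shared by Delta and Eta — a synapomorphy uniting that clade.
Only Delta, Epsilon, Eta, and Theta show the derived state '+' for C6, supporting them as a clade.
C7 (derived state '+') is shared by all ingroup taxa — unites the whole ingroup.
Most parsimonious ingroup topology: ((((Eta,Delta),Theta),Epsilon),Zeta).
Delta and Eta form a cherry on this tree, so they are sister taxa.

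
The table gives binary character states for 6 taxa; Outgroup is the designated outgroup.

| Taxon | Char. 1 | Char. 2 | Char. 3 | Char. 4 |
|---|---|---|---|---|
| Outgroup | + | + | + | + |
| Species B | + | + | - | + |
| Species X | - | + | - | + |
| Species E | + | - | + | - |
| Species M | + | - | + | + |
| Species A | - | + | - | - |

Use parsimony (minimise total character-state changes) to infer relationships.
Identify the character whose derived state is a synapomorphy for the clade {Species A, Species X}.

Char. 1

The outgroup has state '+' for every character, so '-' is the derived state throughout.
Only Species A and Species X show the derived state '-' for Char. 1, supporting them as a clade.
Char. 2: derived state '-' in Species E and Species M only — synapomorphy for {Species E, Species M}.
Char. 3: derived state '-' in Species A, Species B, and Species X only — synapomorphy for {Species A, Species B, Species X}.
Char. 4 (state '-') occurs in Species A and Species E but conflicts with the nesting implied by the other characters — most parsimoniously interpreted as homoplasy.
Most parsimonious ingroup topology: ((Species B,(Species X,Species A)),(Species E,Species M)).
The clade {Species A, Species X} is supported by Char. 1: its derived state '-' occurs in exactly those taxa and in no other taxon (including the outgroup).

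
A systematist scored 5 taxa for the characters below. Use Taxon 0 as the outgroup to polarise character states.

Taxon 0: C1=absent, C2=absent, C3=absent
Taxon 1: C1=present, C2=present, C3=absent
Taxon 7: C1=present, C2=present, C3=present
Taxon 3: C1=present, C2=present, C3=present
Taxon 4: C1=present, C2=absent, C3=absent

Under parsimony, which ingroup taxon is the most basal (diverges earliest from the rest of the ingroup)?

Taxon 4

The outgroup has state 'absent' for every character, so 'present' is the derived state throughout.
All ingroup taxa share the derived state 'present' for C1; it defines the ingroup but does not resolve relationships within it.
Only Taxon 1, Taxon 3, and Taxon 7 show the derived state 'present' for C2, supporting them as a clade.
C3: derived state 'present' in Taxon 3 and Taxon 7 only — synapomorphy for {Taxon 3, Taxon 7}.
Most parsimonious ingroup topology: (Taxon 4,((Taxon 7,Taxon 3),Taxon 1)).
Taxon 4 is sister to the clade containing all other ingroup taxa, so it is the earliest-diverging (most basal) ingroup lineage.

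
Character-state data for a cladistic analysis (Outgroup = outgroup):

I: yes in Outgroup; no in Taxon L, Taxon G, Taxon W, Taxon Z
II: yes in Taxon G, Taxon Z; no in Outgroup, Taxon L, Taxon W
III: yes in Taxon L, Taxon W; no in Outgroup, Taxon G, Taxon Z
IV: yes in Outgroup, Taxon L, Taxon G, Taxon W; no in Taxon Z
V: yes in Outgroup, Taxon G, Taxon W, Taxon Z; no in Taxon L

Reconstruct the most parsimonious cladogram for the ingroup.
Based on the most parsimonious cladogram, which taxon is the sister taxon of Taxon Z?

Character polarity is set by the outgroup: the derived state is whichever differs from the outgroup's state, so for I, IV, V the derived state is 'no', and for the remaining characters it is 'yes'.
I (derived state 'no') is shared by all ingroup taxa — unites the whole ingroup.
II (derived state 'yes') is shared by Taxon G and Taxon Z — a synapomorphy uniting that clade.
Only Taxon L and Taxon W show the derived state 'yes' for III, supporting them as a clade.
IV (derived state 'no') is unique to Taxon Z (autapomorphy; uninformative for grouping).
V: derived state 'no' in Taxon L only — an autapomorphy, so it tells us nothing about relationships among taxa.
Most parsimonious ingroup topology: ((Taxon W,Taxon L),(Taxon G,Taxon Z)).
Taxon Z and Taxon G form a cherry on this tree, so they are sister taxa.

Taxon G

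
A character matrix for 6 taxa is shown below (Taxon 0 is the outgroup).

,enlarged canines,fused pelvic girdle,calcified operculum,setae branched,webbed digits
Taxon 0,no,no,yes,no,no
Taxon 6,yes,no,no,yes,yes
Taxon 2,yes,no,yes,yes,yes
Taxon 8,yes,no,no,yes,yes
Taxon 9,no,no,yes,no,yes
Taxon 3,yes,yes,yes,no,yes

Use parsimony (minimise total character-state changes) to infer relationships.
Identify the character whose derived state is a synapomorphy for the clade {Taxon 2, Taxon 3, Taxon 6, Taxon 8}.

enlarged canines

Character polarity is set by the outgroup: the derived state is whichever differs from the outgroup's state, so for calcified operculum the derived state is 'no', and for the remaining characters it is 'yes'.
Only Taxon 2, Taxon 3, Taxon 6, and Taxon 8 show the derived state 'yes' for enlarged canines, supporting them as a clade.
fused pelvic girdle (derived state 'yes') is unique to Taxon 3 (autapomorphy; uninformative for grouping).
calcified operculum: derived state 'no' in Taxon 6 and Taxon 8 only — synapomorphy for {Taxon 6, Taxon 8}.
setae branched: derived state 'yes' in Taxon 2, Taxon 6, and Taxon 8 only — synapomorphy for {Taxon 2, Taxon 6, Taxon 8}.
webbed digits (derived state 'yes') is shared by all ingroup taxa — unites the whole ingroup.
Most parsimonious ingroup topology: ((((Taxon 6,Taxon 8),Taxon 2),Taxon 3),Taxon 9).
The clade {Taxon 2, Taxon 3, Taxon 6, Taxon 8} is supported by enlarged canines: its derived state 'yes' occurs in exactly those taxa and in no other taxon (including the outgroup).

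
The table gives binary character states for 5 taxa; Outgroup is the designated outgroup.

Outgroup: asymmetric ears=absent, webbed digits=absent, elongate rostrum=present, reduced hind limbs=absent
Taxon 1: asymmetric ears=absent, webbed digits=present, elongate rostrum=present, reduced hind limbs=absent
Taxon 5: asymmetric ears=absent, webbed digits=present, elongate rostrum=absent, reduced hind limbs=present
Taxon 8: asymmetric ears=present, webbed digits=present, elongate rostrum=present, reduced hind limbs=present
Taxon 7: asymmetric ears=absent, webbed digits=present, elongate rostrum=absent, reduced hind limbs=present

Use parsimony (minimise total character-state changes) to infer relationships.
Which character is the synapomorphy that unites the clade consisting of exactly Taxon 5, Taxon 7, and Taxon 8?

Character polarity is set by the outgroup: the derived state is whichever differs from the outgroup's state, so for elongate rostrum the derived state is 'absent', and for the remaining characters it is 'present'.
asymmetric ears: derived state 'present' in Taxon 8 only — an autapomorphy, so it tells us nothing about relationships among taxa.
All ingroup taxa share the derived state 'present' for webbed digits; it defines the ingroup but does not resolve relationships within it.
Only Taxon 5 and Taxon 7 show the derived state 'absent' for elongate rostrum, supporting them as a clade.
Only Taxon 5, Taxon 7, and Taxon 8 show the derived state 'present' for reduced hind limbs, supporting them as a clade.
Most parsimonious ingroup topology: (Taxon 1,((Taxon 5,Taxon 7),Taxon 8)).
The clade {Taxon 5, Taxon 7, Taxon 8} is supported by reduced hind limbs: its derived state 'present' occurs in exactly those taxa and in no other taxon (including the outgroup).

reduced hind limbs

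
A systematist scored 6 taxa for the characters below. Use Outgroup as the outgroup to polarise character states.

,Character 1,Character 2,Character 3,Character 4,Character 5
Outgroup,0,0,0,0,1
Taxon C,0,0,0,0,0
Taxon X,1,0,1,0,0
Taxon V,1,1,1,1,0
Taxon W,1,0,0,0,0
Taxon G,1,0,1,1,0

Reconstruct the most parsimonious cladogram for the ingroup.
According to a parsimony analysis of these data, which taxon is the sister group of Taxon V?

Taxon G

Character polarity is set by the outgroup: the derived state is whichever differs from the outgroup's state, so for Character 5 the derived state is '0', and for the remaining characters it is '1'.
Only Taxon G, Taxon V, Taxon W, and Taxon X show the derived state '1' for Character 1, supporting them as a clade.
Character 2 (derived state '1') is unique to Taxon V (autapomorphy; uninformative for grouping).
Only Taxon G, Taxon V, and Taxon X show the derived state '1' for Character 3, supporting them as a clade.
Character 4: derived state '1' in Taxon G and Taxon V only — synapomorphy for {Taxon G, Taxon V}.
All ingroup taxa share the derived state '0' for Character 5; it defines the ingroup but does not resolve relationships within it.
Most parsimonious ingroup topology: (Taxon C,((Taxon X,(Taxon V,Taxon G)),Taxon W)).
Taxon V and Taxon G form a cherry on this tree, so they are sister taxa.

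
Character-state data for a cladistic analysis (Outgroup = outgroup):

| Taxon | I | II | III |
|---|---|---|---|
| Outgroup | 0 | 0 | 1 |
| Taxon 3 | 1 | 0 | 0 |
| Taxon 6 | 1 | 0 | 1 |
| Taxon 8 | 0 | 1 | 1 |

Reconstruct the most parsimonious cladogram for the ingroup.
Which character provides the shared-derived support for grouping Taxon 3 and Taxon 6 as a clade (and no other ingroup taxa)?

Character polarity is set by the outgroup: the derived state is whichever differs from the outgroup's state, so for III the derived state is '0', and for the remaining characters it is '1'.
I: derived state '1' in Taxon 3 and Taxon 6 only — synapomorphy for {Taxon 3, Taxon 6}.
II: derived state '1' in Taxon 8 only — an autapomorphy, so it tells us nothing about relationships among taxa.
III (derived state '0') is unique to Taxon 3 (autapomorphy; uninformative for grouping).
Most parsimonious ingroup topology: ((Taxon 3,Taxon 6),Taxon 8).
The clade {Taxon 3, Taxon 6} is supported by I: its derived state '1' occurs in exactly those taxa and in no other taxon (including the outgroup).

I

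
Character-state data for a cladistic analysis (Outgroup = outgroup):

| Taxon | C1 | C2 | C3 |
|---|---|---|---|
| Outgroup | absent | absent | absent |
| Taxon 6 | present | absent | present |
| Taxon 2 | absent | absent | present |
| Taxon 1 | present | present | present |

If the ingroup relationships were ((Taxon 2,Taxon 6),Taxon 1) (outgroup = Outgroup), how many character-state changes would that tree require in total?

Map each character onto ((Taxon 2,Taxon 6),Taxon 1) (rooted by Outgroup) and count the minimum state changes it requires (Fitch parsimony):
C1: 2; C2: 1; C3: 1.
Total tree length = 4.

4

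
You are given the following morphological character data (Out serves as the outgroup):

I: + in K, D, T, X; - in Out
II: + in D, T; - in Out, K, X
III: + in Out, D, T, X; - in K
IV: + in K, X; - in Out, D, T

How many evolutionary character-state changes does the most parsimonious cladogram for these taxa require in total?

4

Character polarity is set by the outgroup: the derived state is whichever differs from the outgroup's state, so for III the derived state is '-', and for the remaining characters it is '+'.
I (derived state '+') is shared by all ingroup taxa — unites the whole ingroup.
II (derived state '+') is shared by D and T — a synapomorphy uniting that clade.
III (derived state '-') is unique to K (autapomorphy; uninformative for grouping).
Only K and X show the derived state '+' for IV, supporting them as a clade.
Most parsimonious ingroup topology: ((K,X),(D,T)).
Changes per character on this tree: I: 1; II: 1; III: 1; IV: 1.
Total = 4.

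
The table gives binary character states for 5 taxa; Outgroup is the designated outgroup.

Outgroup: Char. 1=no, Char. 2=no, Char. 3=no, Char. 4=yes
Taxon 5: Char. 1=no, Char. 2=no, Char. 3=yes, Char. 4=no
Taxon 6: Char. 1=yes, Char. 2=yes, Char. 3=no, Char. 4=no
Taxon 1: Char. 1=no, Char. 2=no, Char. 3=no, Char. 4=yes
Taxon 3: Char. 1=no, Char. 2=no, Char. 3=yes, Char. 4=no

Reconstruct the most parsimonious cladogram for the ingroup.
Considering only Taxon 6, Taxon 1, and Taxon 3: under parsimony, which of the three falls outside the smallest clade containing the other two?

Taxon 1

Character polarity is set by the outgroup: the derived state is whichever differs from the outgroup's state, so for Char. 4 the derived state is 'no', and for the remaining characters it is 'yes'.
Char. 1 (derived state 'yes') is unique to Taxon 6 (autapomorphy; uninformative for grouping).
Char. 2 (derived state 'yes') is unique to Taxon 6 (autapomorphy; uninformative for grouping).
Char. 3 (derived state 'yes') is shared by Taxon 3 and Taxon 5 — a synapomorphy uniting that clade.
Char. 4 (derived state 'no') is shared by Taxon 3, Taxon 5, and Taxon 6 — a synapomorphy uniting that clade.
Most parsimonious ingroup topology: (((Taxon 5,Taxon 3),Taxon 6),Taxon 1).
Taxon 6 and Taxon 3 share a more recent common ancestor with each other than either does with Taxon 1, so Taxon 1 is the least closely related of the three.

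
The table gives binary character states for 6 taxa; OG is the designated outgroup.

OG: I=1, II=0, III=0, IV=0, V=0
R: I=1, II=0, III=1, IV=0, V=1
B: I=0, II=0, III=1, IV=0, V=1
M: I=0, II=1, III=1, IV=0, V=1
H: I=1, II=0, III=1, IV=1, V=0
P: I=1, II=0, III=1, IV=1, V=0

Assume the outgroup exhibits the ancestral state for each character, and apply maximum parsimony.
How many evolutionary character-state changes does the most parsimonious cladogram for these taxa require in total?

Character polarity is set by the outgroup: the derived state is whichever differs from the outgroup's state, so for I the derived state is '0', and for the remaining characters it is '1'.
I (derived state '0') is shared by B and M — a synapomorphy uniting that clade.
II (derived state '1') is unique to M (autapomorphy; uninformative for grouping).
III (derived state '1') is shared by all ingroup taxa — unites the whole ingroup.
IV (derived state '1') is shared by H and P — a synapomorphy uniting that clade.
V: derived state '1' in B, M, and R only — synapomorphy for {B, M, R}.
Most parsimonious ingroup topology: ((R,(B,M)),(H,P)).
Changes per character on this tree: I: 1; II: 1; III: 1; IV: 1; V: 1.
Total = 5.

5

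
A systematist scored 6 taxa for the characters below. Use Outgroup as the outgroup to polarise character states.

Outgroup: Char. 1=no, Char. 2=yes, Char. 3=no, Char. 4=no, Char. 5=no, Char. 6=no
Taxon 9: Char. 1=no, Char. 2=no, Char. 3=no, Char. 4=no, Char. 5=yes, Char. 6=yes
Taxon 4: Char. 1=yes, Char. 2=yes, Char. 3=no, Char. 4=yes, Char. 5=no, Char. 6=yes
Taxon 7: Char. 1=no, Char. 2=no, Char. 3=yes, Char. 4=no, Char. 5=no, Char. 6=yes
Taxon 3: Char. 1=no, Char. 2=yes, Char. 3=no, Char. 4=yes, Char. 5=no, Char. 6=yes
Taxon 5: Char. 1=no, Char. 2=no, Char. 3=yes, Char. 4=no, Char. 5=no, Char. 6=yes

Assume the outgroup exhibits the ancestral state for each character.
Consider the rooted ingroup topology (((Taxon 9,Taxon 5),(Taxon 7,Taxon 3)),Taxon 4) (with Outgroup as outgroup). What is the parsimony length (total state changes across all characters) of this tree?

Map each character onto (((Taxon 9,Taxon 5),(Taxon 7,Taxon 3)),Taxon 4) (rooted by Outgroup) and count the minimum state changes it requires (Fitch parsimony):
Char. 1: 1; Char. 2: 2; Char. 3: 2; Char. 4: 2; Char. 5: 1; Char. 6: 1.
Total tree length = 9.

9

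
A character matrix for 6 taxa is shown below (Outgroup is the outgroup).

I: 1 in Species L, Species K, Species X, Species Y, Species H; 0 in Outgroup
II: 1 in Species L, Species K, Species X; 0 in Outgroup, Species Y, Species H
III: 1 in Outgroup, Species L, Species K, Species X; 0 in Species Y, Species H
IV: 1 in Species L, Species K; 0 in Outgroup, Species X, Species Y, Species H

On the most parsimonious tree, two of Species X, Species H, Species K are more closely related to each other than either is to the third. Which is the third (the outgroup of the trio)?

Character polarity is set by the outgroup: the derived state is whichever differs from the outgroup's state, so for III the derived state is '0', and for the remaining characters it is '1'.
All ingroup taxa share the derived state '1' for I; it defines the ingroup but does not resolve relationships within it.
II (derived state '1') is shared by Species K, Species L, and Species X — a synapomorphy uniting that clade.
Only Species H and Species Y show the derived state '0' for III, supporting them as a clade.
Only Species K and Species L show the derived state '1' for IV, supporting them as a clade.
Most parsimonious ingroup topology: (((Species L,Species K),Species X),(Species Y,Species H)).
Species X and Species K share a more recent common ancestor with each other than either does with Species H, so Species H is the least closely related of the three.

Species H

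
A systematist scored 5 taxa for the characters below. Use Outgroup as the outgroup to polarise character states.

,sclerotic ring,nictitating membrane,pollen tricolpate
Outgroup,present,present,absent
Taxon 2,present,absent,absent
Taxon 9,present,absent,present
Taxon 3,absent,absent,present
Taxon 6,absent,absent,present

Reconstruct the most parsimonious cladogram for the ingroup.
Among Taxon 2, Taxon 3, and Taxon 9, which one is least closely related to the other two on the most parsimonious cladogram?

Taxon 2

Character polarity is set by the outgroup: the derived state is whichever differs from the outgroup's state, so for sclerotic ring, nictitating membrane the derived state is 'absent', and for the remaining characters it is 'present'.
sclerotic ring: derived state 'absent' in Taxon 3 and Taxon 6 only — synapomorphy for {Taxon 3, Taxon 6}.
All ingroup taxa share the derived state 'absent' for nictitating membrane; it defines the ingroup but does not resolve relationships within it.
pollen tricolpate (derived state 'present') is shared by Taxon 3, Taxon 6, and Taxon 9 — a synapomorphy uniting that clade.
Most parsimonious ingroup topology: (Taxon 2,(Taxon 9,(Taxon 3,Taxon 6))).
Taxon 3 and Taxon 9 share a more recent common ancestor with each other than either does with Taxon 2, so Taxon 2 is the least closely related of the three.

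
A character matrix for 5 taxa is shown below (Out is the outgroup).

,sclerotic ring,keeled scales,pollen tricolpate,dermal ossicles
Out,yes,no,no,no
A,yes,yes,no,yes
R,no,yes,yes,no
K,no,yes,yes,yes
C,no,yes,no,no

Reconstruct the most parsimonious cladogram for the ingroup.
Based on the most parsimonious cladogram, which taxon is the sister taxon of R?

K

Character polarity is set by the outgroup: the derived state is whichever differs from the outgroup's state, so for sclerotic ring the derived state is 'no', and for the remaining characters it is 'yes'.
Only C, K, and R show the derived state 'no' for sclerotic ring, supporting them as a clade.
keeled scales (derived state 'yes') is shared by all ingroup taxa — unites the whole ingroup.
Only K and R show the derived state 'yes' for pollen tricolpate, supporting them as a clade.
dermal ossicles (state 'yes') occurs in A and K but conflicts with the nesting implied by the other characters — most parsimoniously interpreted as homoplasy.
Most parsimonious ingroup topology: (A,((R,K),C)).
R and K form a cherry on this tree, so they are sister taxa.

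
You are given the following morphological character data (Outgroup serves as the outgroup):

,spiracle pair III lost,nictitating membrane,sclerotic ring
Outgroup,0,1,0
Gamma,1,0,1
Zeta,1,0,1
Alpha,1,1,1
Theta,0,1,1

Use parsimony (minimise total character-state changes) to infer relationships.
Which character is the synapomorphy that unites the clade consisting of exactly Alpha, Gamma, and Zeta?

Character polarity is set by the outgroup: the derived state is whichever differs from the outgroup's state, so for nictitating membrane the derived state is '0', and for the remaining characters it is '1'.
spiracle pair III lost (derived state '1') is shared by Alpha, Gamma, and Zeta — a synapomorphy uniting that clade.
Only Gamma and Zeta show the derived state '0' for nictitating membrane, supporting them as a clade.
sclerotic ring (derived state '1') is shared by all ingroup taxa — unites the whole ingroup.
Most parsimonious ingroup topology: (((Gamma,Zeta),Alpha),Theta).
The clade {Alpha, Gamma, Zeta} is supported by spiracle pair III lost: its derived state '1' occurs in exactly those taxa and in no other taxon (including the outgroup).

spiracle pair III lost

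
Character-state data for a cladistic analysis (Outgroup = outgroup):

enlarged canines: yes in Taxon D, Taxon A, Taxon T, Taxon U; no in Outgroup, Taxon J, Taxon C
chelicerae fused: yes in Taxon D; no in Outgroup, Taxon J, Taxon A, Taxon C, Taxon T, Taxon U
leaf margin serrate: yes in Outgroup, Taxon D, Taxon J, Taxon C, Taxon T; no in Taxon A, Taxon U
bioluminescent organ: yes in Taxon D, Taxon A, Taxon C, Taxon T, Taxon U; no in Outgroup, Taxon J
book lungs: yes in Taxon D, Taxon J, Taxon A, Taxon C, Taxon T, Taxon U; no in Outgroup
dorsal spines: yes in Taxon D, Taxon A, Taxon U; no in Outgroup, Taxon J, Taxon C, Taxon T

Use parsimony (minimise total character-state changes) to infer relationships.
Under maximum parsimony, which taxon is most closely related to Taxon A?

Taxon U

Character polarity is set by the outgroup: the derived state is whichever differs from the outgroup's state, so for leaf margin serrate the derived state is 'no', and for the remaining characters it is 'yes'.
enlarged canines: derived state 'yes' in Taxon A, Taxon D, Taxon T, and Taxon U only — synapomorphy for {Taxon A, Taxon D, Taxon T, Taxon U}.
chelicerae fused: derived state 'yes' in Taxon D only — an autapomorphy, so it tells us nothing about relationships among taxa.
leaf margin serrate: derived state 'no' in Taxon A and Taxon U only — synapomorphy for {Taxon A, Taxon U}.
bioluminescent organ: derived state 'yes' in Taxon A, Taxon C, Taxon D, Taxon T, and Taxon U only — synapomorphy for {Taxon A, Taxon C, Taxon D, Taxon T, Taxon U}.
book lungs (derived state 'yes') is shared by all ingroup taxa — unites the whole ingroup.
Only Taxon A, Taxon D, and Taxon U show the derived state 'yes' for dorsal spines, supporting them as a clade.
Most parsimonious ingroup topology: ((((Taxon D,(Taxon A,Taxon U)),Taxon T),Taxon C),Taxon J).
Taxon A and Taxon U form a cherry on this tree, so they are sister taxa.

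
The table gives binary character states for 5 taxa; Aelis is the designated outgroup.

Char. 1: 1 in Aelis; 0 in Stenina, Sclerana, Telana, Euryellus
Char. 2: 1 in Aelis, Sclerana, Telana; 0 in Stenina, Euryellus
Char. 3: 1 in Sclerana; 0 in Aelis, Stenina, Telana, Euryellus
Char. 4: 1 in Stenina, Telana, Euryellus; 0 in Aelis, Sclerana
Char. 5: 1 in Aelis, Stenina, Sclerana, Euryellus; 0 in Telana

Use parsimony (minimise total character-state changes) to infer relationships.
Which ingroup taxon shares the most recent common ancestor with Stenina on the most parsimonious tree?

Euryellus

Character polarity is set by the outgroup: the derived state is whichever differs from the outgroup's state, so for Char. 1, Char. 2, Char. 5 the derived state is '0', and for the remaining characters it is '1'.
All ingroup taxa share the derived state '0' for Char. 1; it defines the ingroup but does not resolve relationships within it.
Char. 2 (derived state '0') is shared by Euryellus and Stenina — a synapomorphy uniting that clade.
Char. 3: derived state '1' in Sclerana only — an autapomorphy, so it tells us nothing about relationships among taxa.
Char. 4 (derived state '1') is shared by Euryellus, Stenina, and Telana — a synapomorphy uniting that clade.
Char. 5: derived state '0' in Telana only — an autapomorphy, so it tells us nothing about relationships among taxa.
Most parsimonious ingroup topology: (((Stenina,Euryellus),Telana),Sclerana).
Stenina and Euryellus form a cherry on this tree, so they are sister taxa.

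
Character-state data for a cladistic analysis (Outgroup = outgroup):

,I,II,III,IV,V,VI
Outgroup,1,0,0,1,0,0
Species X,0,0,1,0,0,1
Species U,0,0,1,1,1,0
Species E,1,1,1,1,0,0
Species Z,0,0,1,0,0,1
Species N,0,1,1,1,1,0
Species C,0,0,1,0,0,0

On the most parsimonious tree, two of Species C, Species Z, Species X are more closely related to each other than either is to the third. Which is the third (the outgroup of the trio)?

Character polarity is set by the outgroup: the derived state is whichever differs from the outgroup's state, so for I, IV the derived state is '0', and for the remaining characters it is '1'.
I (derived state '0') is shared by Species C, Species N, Species U, Species X, and Species Z — a synapomorphy uniting that clade.
II (state '1') occurs in Species E and Species N but conflicts with the nesting implied by the other characters — most parsimoniously interpreted as homoplasy.
All ingroup taxa share the derived state '1' for III; it defines the ingroup but does not resolve relationships within it.
IV (derived state '0') is shared by Species C, Species X, and Species Z — a synapomorphy uniting that clade.
V (derived state '1') is shared by Species N and Species U — a synapomorphy uniting that clade.
VI (derived state '1') is shared by Species X and Species Z — a synapomorphy uniting that clade.
Most parsimonious ingroup topology: ((((Species X,Species Z),Species C),(Species U,Species N)),Species E).
Species X and Species Z share a more recent common ancestor with each other than either does with Species C, so Species C is the least closely related of the three.

Species C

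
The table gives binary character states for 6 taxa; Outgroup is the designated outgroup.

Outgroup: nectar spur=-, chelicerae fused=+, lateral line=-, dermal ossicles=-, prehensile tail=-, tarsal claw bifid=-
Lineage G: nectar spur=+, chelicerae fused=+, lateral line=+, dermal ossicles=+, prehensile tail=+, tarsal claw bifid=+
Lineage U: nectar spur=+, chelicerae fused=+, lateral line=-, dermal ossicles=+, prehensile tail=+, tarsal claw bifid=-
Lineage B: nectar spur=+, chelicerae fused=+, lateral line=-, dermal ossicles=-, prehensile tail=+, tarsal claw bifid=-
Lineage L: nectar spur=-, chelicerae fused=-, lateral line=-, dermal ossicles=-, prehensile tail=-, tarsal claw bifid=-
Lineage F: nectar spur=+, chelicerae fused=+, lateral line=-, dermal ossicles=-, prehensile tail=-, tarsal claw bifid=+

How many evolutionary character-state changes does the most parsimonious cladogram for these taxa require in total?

7

Character polarity is set by the outgroup: the derived state is whichever differs from the outgroup's state, so for chelicerae fused the derived state is '-', and for the remaining characters it is '+'.
Only Lineage B, Lineage F, Lineage G, and Lineage U show the derived state '+' for nectar spur, supporting them as a clade.
chelicerae fused (derived state '-') is unique to Lineage L (autapomorphy; uninformative for grouping).
lateral line: derived state '+' in Lineage G only — an autapomorphy, so it tells us nothing about relationships among taxa.
dermal ossicles: derived state '+' in Lineage G and Lineage U only — synapomorphy for {Lineage G, Lineage U}.
prehensile tail: derived state '+' in Lineage B, Lineage G, and Lineage U only — synapomorphy for {Lineage B, Lineage G, Lineage U}.
tarsal claw bifid (state '+') occurs in Lineage F and Lineage G but conflicts with the nesting implied by the other characters — most parsimoniously interpreted as homoplasy.
Most parsimonious ingroup topology: ((((Lineage G,Lineage U),Lineage B),Lineage F),Lineage L).
Changes per character on this tree: nectar spur: 1; chelicerae fused: 1; lateral line: 1; dermal ossicles: 1; prehensile tail: 1; tarsal claw bifid: 2.
Total = 7.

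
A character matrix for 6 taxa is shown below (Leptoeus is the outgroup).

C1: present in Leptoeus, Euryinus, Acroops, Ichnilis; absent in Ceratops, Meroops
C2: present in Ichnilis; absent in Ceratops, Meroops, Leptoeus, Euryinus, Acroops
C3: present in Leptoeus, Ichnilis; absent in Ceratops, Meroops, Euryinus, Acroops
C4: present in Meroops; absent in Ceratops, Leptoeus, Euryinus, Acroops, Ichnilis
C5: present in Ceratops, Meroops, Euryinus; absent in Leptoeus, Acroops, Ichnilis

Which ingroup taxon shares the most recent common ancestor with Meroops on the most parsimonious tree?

Ceratops

Character polarity is set by the outgroup: the derived state is whichever differs from the outgroup's state, so for C1, C3 the derived state is 'absent', and for the remaining characters it is 'present'.
C1 (derived state 'absent') is shared by Ceratops and Meroops — a synapomorphy uniting that clade.
C2: derived state 'present' in Ichnilis only — an autapomorphy, so it tells us nothing about relationships among taxa.
C3 (derived state 'absent') is shared by Acroops, Ceratops, Euryinus, and Meroops — a synapomorphy uniting that clade.
C4 (derived state 'present') is unique to Meroops (autapomorphy; uninformative for grouping).
C5: derived state 'present' in Ceratops, Euryinus, and Meroops only — synapomorphy for {Ceratops, Euryinus, Meroops}.
Most parsimonious ingroup topology: (Ichnilis,(((Ceratops,Meroops),Euryinus),Acroops)).
Meroops and Ceratops form a cherry on this tree, so they are sister taxa.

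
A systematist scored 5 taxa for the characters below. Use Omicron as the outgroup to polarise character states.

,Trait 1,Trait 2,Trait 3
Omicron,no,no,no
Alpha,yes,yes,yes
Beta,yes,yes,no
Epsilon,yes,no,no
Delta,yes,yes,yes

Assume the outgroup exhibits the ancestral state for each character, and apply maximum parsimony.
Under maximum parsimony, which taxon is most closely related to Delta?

The outgroup has state 'no' for every character, so 'yes' is the derived state throughout.
Trait 1 (derived state 'yes') is shared by all ingroup taxa — unites the whole ingroup.
Trait 2 (derived state 'yes') is shared by Alpha, Beta, and Delta — a synapomorphy uniting that clade.
Trait 3: derived state 'yes' in Alpha and Delta only — synapomorphy for {Alpha, Delta}.
Most parsimonious ingroup topology: (((Alpha,Delta),Beta),Epsilon).
Delta and Alpha form a cherry on this tree, so they are sister taxa.

Alpha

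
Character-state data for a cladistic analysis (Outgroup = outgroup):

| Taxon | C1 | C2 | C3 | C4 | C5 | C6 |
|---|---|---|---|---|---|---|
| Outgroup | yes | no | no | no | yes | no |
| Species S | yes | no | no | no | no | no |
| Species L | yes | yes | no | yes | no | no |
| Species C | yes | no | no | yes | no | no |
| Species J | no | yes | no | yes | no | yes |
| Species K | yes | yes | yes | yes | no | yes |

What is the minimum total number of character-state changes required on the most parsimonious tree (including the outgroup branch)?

Character polarity is set by the outgroup: the derived state is whichever differs from the outgroup's state, so for C1, C5 the derived state is 'no', and for the remaining characters it is 'yes'.
C1: derived state 'no' in Species J only — an autapomorphy, so it tells us nothing about relationships among taxa.
C2 (derived state 'yes') is shared by Species J, Species K, and Species L — a synapomorphy uniting that clade.
C3: derived state 'yes' in Species K only — an autapomorphy, so it tells us nothing about relationships among taxa.
C4: derived state 'yes' in Species C, Species J, Species K, and Species L only — synapomorphy for {Species C, Species J, Species K, Species L}.
All ingroup taxa share the derived state 'no' for C5; it defines the ingroup but does not resolve relationships within it.
C6 (derived state 'yes') is shared by Species J and Species K — a synapomorphy uniting that clade.
Most parsimonious ingroup topology: (Species S,((Species L,(Species J,Species K)),Species C)).
Changes per character on this tree: C1: 1; C2: 1; C3: 1; C4: 1; C5: 1; C6: 1.
Total = 6.

6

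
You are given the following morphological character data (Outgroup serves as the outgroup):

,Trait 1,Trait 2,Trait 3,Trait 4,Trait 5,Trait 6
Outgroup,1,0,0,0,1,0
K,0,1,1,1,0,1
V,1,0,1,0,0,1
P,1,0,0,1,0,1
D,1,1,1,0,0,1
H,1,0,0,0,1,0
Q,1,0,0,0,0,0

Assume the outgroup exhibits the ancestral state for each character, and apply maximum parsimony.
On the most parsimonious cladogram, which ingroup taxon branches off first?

Character polarity is set by the outgroup: the derived state is whichever differs from the outgroup's state, so for Trait 1, Trait 5 the derived state is '0', and for the remaining characters it is '1'.
Trait 1 (derived state '0') is unique to K (autapomorphy; uninformative for grouping).
Trait 2 (derived state '1') is shared by D and K — a synapomorphy uniting that clade.
Only D, K, and V show the derived state '1' for Trait 3, supporting them as a clade.
Trait 4 groups K and P, which is incompatible with the clades supported by the remaining characters; treating it as convergent (homoplasy) costs fewer steps than any alternative tree.
Only D, K, P, Q, and V show the derived state '0' for Trait 5, supporting them as a clade.
Only D, K, P, and V show the derived state '1' for Trait 6, supporting them as a clade.
Most parsimonious ingroup topology: (((((K,D),V),P),Q),H).
H is sister to the clade containing all other ingroup taxa, so it is the earliest-diverging (most basal) ingroup lineage.

H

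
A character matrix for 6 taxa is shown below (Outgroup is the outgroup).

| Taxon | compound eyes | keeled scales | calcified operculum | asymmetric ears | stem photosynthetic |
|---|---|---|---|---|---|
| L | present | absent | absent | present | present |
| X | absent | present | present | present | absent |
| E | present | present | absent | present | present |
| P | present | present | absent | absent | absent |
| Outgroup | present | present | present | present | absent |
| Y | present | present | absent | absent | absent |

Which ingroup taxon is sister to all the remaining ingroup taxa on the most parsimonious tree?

X

Character polarity is set by the outgroup: the derived state is whichever differs from the outgroup's state, so for compound eyes, keeled scales, calcified operculum, asymmetric ears the derived state is 'absent', and for the remaining characters it is 'present'.
compound eyes (derived state 'absent') is unique to X (autapomorphy; uninformative for grouping).
keeled scales: derived state 'absent' in L only — an autapomorphy, so it tells us nothing about relationships among taxa.
calcified operculum: derived state 'absent' in E, L, P, and Y only — synapomorphy for {E, L, P, Y}.
Only P and Y show the derived state 'absent' for asymmetric ears, supporting them as a clade.
stem photosynthetic: derived state 'present' in E and L only — synapomorphy for {E, L}.
Most parsimonious ingroup topology: (((E,L),(Y,P)),X).
X is sister to the clade containing all other ingroup taxa, so it is the earliest-diverging (most basal) ingroup lineage.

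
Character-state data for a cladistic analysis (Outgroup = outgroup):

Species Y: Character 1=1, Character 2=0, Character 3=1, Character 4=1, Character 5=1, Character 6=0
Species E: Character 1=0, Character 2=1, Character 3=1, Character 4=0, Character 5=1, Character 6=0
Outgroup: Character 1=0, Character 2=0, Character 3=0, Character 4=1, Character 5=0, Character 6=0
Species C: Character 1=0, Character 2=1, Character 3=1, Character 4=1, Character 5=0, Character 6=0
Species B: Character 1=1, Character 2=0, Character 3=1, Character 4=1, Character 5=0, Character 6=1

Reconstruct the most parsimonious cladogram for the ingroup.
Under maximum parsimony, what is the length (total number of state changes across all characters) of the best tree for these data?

7

Character polarity is set by the outgroup: the derived state is whichever differs from the outgroup's state, so for Character 4 the derived state is '0', and for the remaining characters it is '1'.
Character 1: derived state '1' in Species B and Species Y only — synapomorphy for {Species B, Species Y}.
Only Species C and Species E show the derived state '1' for Character 2, supporting them as a clade.
All ingroup taxa share the derived state '1' for Character 3; it defines the ingroup but does not resolve relationships within it.
Character 4 (derived state '0') is unique to Species E (autapomorphy; uninformative for grouping).
Character 5 groups Species E and Species Y, which is incompatible with the clades supported by the remaining characters; treating it as convergent (homoplasy) costs fewer steps than any alternative tree.
Character 6: derived state '1' in Species B only — an autapomorphy, so it tells us nothing about relationships among taxa.
Most parsimonious ingroup topology: ((Species E,Species C),(Species B,Species Y)).
Changes per character on this tree: Character 1: 1; Character 2: 1; Character 3: 1; Character 4: 1; Character 5: 2; Character 6: 1.
Total = 7.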